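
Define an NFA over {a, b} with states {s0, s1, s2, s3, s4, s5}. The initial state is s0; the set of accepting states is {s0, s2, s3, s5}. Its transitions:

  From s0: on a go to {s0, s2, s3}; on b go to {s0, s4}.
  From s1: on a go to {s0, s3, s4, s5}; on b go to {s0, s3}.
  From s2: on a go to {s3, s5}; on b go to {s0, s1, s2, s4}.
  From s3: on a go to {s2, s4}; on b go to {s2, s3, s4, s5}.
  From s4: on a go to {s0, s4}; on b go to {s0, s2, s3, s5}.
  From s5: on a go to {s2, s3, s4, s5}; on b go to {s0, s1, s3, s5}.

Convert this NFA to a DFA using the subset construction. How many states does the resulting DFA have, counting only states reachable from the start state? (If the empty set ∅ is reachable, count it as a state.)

Start state of the DFA: {s0}.
{s0} --a--> {s0, s2, s3}  [new]
{s0} --b--> {s0, s4}  [new]
{s0, s2, s3} --a--> {s0, s2, s3, s4, s5}  [new]
{s0, s2, s3} --b--> {s0, s1, s2, s3, s4, s5}  [new]
{s0, s4} --a--> {s0, s2, s3, s4}  [new]
{s0, s4} --b--> {s0, s2, s3, s4, s5}  [seen]
{s0, s2, s3, s4, s5} --a--> {s0, s2, s3, s4, s5}  [seen]
{s0, s2, s3, s4, s5} --b--> {s0, s1, s2, s3, s4, s5}  [seen]
{s0, s1, s2, s3, s4, s5} --a--> {s0, s2, s3, s4, s5}  [seen]
{s0, s1, s2, s3, s4, s5} --b--> {s0, s1, s2, s3, s4, s5}  [seen]
{s0, s2, s3, s4} --a--> {s0, s2, s3, s4, s5}  [seen]
{s0, s2, s3, s4} --b--> {s0, s1, s2, s3, s4, s5}  [seen]
Reachable DFA states: {s0}, {s0, s2, s3}, {s0, s4}, {s0, s2, s3, s4, s5}, {s0, s1, s2, s3, s4, s5}, {s0, s2, s3, s4}.

6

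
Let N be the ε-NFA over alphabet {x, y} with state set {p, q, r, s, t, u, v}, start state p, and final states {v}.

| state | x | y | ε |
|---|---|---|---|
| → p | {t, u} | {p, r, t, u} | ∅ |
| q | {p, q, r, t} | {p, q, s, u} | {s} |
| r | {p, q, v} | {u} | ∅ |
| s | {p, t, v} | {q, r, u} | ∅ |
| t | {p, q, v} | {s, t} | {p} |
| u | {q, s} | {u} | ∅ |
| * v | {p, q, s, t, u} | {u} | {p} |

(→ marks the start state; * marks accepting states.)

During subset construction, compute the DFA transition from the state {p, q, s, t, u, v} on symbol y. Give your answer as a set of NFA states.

{p, q, r, s, t, u}

δ(p,y) = {p, r, t, u}; δ(q,y) = {p, q, s, u}; δ(s,y) = {q, r, u}; δ(t,y) = {s, t}; δ(u,y) = {u}; δ(v,y) = {u}.
Union: {p, q, r, s, t, u}.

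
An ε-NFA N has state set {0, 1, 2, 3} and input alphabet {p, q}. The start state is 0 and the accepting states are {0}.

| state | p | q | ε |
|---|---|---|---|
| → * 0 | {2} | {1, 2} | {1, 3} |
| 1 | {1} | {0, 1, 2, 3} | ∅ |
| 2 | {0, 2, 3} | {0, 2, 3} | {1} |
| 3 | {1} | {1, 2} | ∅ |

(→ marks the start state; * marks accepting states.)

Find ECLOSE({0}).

Begin with {0}.
0 →ε {1, 3}; add 1, 3.
ε-closure = {0, 1, 3}.

{0, 1, 3}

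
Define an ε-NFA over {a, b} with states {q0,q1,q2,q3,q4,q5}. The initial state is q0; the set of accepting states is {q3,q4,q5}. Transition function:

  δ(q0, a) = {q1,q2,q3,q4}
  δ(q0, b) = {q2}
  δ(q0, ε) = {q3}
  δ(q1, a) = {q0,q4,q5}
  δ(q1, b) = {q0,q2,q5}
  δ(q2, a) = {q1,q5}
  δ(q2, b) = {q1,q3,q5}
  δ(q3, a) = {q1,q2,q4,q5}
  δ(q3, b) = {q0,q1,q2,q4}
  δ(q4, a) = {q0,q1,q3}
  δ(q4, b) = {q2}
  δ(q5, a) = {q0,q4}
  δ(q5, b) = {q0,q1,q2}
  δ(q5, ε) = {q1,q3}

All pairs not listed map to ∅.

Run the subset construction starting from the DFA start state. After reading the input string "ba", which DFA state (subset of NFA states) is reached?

{q0,q1,q2,q3,q4,q5}

Start: {q0,q3}.
δ(q0,b) = {q2}; δ(q3,b) = {q0,q1,q2,q4}.
Union: {q0,q1,q2,q4}.
ε-closure gives {q0,q1,q2,q3,q4}.
After b: {q0,q1,q2,q3,q4}.
δ(q0,a) = {q1,q2,q3,q4}; δ(q1,a) = {q0,q4,q5}; δ(q2,a) = {q1,q5}; δ(q3,a) = {q1,q2,q4,q5}; δ(q4,a) = {q0,q1,q3}.
Union: {q0,q1,q2,q3,q4,q5}.
After a: {q0,q1,q2,q3,q4,q5}.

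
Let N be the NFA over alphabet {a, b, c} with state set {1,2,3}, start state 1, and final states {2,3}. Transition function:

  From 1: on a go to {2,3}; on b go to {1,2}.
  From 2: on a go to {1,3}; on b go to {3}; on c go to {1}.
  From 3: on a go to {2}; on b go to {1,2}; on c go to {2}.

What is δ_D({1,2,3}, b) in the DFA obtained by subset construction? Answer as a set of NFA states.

δ(1,b) = {1,2}; δ(2,b) = {3}; δ(3,b) = {1,2}.
Union: {1,2,3}.

{1,2,3}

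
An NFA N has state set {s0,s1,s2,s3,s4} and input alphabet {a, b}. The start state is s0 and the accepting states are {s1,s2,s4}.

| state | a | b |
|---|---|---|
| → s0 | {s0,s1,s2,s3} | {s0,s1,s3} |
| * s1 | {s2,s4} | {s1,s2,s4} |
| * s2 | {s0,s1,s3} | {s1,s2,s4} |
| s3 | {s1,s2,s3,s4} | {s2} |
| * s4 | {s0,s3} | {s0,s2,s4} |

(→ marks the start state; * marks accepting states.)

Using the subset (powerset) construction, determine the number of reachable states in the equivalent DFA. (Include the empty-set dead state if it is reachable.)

4

Start state of the DFA: {s0}.
{s0} --a--> {s0,s1,s2,s3}  [new]
{s0} --b--> {s0,s1,s3}  [new]
{s0,s1,s2,s3} --a--> {s0,s1,s2,s3,s4}  [new]
{s0,s1,s2,s3} --b--> {s0,s1,s2,s3,s4}  [seen]
{s0,s1,s3} --a--> {s0,s1,s2,s3,s4}  [seen]
{s0,s1,s3} --b--> {s0,s1,s2,s3,s4}  [seen]
{s0,s1,s2,s3,s4} --a--> {s0,s1,s2,s3,s4}  [seen]
{s0,s1,s2,s3,s4} --b--> {s0,s1,s2,s3,s4}  [seen]
Reachable DFA states: {s0}, {s0,s1,s2,s3}, {s0,s1,s3}, {s0,s1,s2,s3,s4}.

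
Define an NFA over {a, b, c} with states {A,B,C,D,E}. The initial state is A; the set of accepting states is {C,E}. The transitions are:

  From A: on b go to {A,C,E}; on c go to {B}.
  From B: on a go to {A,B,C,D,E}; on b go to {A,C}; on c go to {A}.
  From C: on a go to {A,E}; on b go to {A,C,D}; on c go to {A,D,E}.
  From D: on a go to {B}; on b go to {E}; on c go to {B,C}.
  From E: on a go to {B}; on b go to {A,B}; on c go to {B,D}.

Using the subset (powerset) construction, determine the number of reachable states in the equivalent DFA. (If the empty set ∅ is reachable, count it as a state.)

15

Start state of the DFA: {A}.
{A} --a--> ∅  [new]
{A} --b--> {A,C,E}  [new]
{A} --c--> {B}  [new]
∅ --a--> ∅  [seen]
∅ --b--> ∅  [seen]
∅ --c--> ∅  [seen]
{A,C,E} --a--> {A,B,E}  [new]
{A,C,E} --b--> {A,B,C,D,E}  [new]
{A,C,E} --c--> {A,B,D,E}  [new]
{B} --a--> {A,B,C,D,E}  [seen]
{B} --b--> {A,C}  [new]
{B} --c--> {A}  [seen]
{A,B,E} --a--> {A,B,C,D,E}  [seen]
{A,B,E} --b--> {A,B,C,E}  [new]
{A,B,E} --c--> {A,B,D}  [new]
{A,B,C,D,E} --a--> {A,B,C,D,E}  [seen]
{A,B,C,D,E} --b--> {A,B,C,D,E}  [seen]
{A,B,C,D,E} --c--> {A,B,C,D,E}  [seen]
{A,B,D,E} --a--> {A,B,C,D,E}  [seen]
{A,B,D,E} --b--> {A,B,C,E}  [seen]
{A,B,D,E} --c--> {A,B,C,D}  [new]
{A,C} --a--> {A,E}  [new]
{A,C} --b--> {A,C,D,E}  [new]
{A,C} --c--> {A,B,D,E}  [seen]
{A,B,C,E} --a--> {A,B,C,D,E}  [seen]
{A,B,C,E} --b--> {A,B,C,D,E}  [seen]
{A,B,C,E} --c--> {A,B,D,E}  [seen]
{A,B,D} --a--> {A,B,C,D,E}  [seen]
{A,B,D} --b--> {A,C,E}  [seen]
{A,B,D} --c--> {A,B,C}  [new]
{A,B,C,D} --a--> {A,B,C,D,E}  [seen]
{A,B,C,D} --b--> {A,C,D,E}  [seen]
{A,B,C,D} --c--> {A,B,C,D,E}  [seen]
{A,E} --a--> {B}  [seen]
{A,E} --b--> {A,B,C,E}  [seen]
{A,E} --c--> {B,D}  [new]
{A,C,D,E} --a--> {A,B,E}  [seen]
{A,C,D,E} --b--> {A,B,C,D,E}  [seen]
{A,C,D,E} --c--> {A,B,C,D,E}  [seen]
{A,B,C} --a--> {A,B,C,D,E}  [seen]
{A,B,C} --b--> {A,C,D,E}  [seen]
{A,B,C} --c--> {A,B,D,E}  [seen]
{B,D} --a--> {A,B,C,D,E}  [seen]
{B,D} --b--> {A,C,E}  [seen]
{B,D} --c--> {A,B,C}  [seen]
Reachable DFA states: {A}, ∅, {A,C,E}, {B}, {A,B,E}, {A,B,C,D,E}, {A,B,D,E}, {A,C}, {A,B,C,E}, {A,B,D}, {A,B,C,D}, {A,E}, {A,C,D,E}, {A,B,C}, {B,D}.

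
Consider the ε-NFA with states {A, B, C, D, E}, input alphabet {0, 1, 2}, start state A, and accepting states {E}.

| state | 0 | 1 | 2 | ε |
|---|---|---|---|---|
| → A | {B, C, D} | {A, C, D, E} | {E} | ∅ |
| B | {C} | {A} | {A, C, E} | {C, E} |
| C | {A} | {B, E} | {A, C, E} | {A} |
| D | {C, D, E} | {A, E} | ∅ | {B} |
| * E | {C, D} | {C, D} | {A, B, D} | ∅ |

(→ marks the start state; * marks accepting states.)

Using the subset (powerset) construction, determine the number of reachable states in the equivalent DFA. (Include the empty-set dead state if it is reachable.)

3

Start state of the DFA: {A} (ε-closure of the NFA start).
{A} --0--> {A, B, C, D, E}  [new]
{A} --1--> {A, B, C, D, E}  [seen]
{A} --2--> {E}  [new]
{A, B, C, D, E} --0--> {A, B, C, D, E}  [seen]
{A, B, C, D, E} --1--> {A, B, C, D, E}  [seen]
{A, B, C, D, E} --2--> {A, B, C, D, E}  [seen]
{E} --0--> {A, B, C, D, E}  [seen]
{E} --1--> {A, B, C, D, E}  [seen]
{E} --2--> {A, B, C, D, E}  [seen]
Reachable DFA states: {A}, {A, B, C, D, E}, {E}.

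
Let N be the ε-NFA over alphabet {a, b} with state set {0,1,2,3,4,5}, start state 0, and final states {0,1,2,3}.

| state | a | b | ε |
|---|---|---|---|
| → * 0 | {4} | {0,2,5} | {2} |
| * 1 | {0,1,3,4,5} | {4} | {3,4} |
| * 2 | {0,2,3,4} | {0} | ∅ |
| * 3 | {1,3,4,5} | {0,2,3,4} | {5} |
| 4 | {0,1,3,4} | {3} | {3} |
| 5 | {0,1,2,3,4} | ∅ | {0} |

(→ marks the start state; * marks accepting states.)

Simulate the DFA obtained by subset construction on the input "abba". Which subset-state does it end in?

Start: {0,2}.
δ(0,a) = {4}; δ(2,a) = {0,2,3,4}.
Union: {0,2,3,4}.
ε-closure gives {0,2,3,4,5}.
After a: {0,2,3,4,5}.
δ(0,b) = {0,2,5}; δ(2,b) = {0}; δ(3,b) = {0,2,3,4}; δ(4,b) = {3}; δ(5,b) = ∅.
Union: {0,2,3,4,5}.
After b: {0,2,3,4,5}.
δ(0,b) = {0,2,5}; δ(2,b) = {0}; δ(3,b) = {0,2,3,4}; δ(4,b) = {3}; δ(5,b) = ∅.
Union: {0,2,3,4,5}.
After b: {0,2,3,4,5}.
δ(0,a) = {4}; δ(2,a) = {0,2,3,4}; δ(3,a) = {1,3,4,5}; δ(4,a) = {0,1,3,4}; δ(5,a) = {0,1,2,3,4}.
Union: {0,1,2,3,4,5}.
After a: {0,1,2,3,4,5}.

{0,1,2,3,4,5}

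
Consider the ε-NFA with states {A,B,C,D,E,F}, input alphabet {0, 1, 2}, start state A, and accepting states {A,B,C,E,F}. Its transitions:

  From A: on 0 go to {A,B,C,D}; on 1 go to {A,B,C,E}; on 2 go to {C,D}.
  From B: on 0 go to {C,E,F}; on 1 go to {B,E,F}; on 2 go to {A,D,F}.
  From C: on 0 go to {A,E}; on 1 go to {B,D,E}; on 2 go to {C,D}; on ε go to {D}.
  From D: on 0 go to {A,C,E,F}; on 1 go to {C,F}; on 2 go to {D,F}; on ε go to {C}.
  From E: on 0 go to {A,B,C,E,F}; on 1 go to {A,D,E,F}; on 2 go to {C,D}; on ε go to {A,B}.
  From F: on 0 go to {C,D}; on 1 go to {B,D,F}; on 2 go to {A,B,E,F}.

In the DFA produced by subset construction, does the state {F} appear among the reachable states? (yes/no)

no

Start state of the DFA: {A} (ε-closure of the NFA start).
{A} --0--> {A,B,C,D}  [new]
{A} --1--> {A,B,C,D,E}  [new]
{A} --2--> {C,D}  [new]
{A,B,C,D} --0--> {A,B,C,D,E,F}  [new]
{A,B,C,D} --1--> {A,B,C,D,E,F}  [seen]
{A,B,C,D} --2--> {A,C,D,F}  [new]
{A,B,C,D,E} --0--> {A,B,C,D,E,F}  [seen]
{A,B,C,D,E} --1--> {A,B,C,D,E,F}  [seen]
{A,B,C,D,E} --2--> {A,C,D,F}  [seen]
{C,D} --0--> {A,B,C,D,E,F}  [seen]
{C,D} --1--> {A,B,C,D,E,F}  [seen]
{C,D} --2--> {C,D,F}  [new]
{A,B,C,D,E,F} --0--> {A,B,C,D,E,F}  [seen]
{A,B,C,D,E,F} --1--> {A,B,C,D,E,F}  [seen]
{A,B,C,D,E,F} --2--> {A,B,C,D,E,F}  [seen]
{A,C,D,F} --0--> {A,B,C,D,E,F}  [seen]
{A,C,D,F} --1--> {A,B,C,D,E,F}  [seen]
{A,C,D,F} --2--> {A,B,C,D,E,F}  [seen]
{C,D,F} --0--> {A,B,C,D,E,F}  [seen]
{C,D,F} --1--> {A,B,C,D,E,F}  [seen]
{C,D,F} --2--> {A,B,C,D,E,F}  [seen]
Reachable DFA states: {A}, {A,B,C,D}, {A,B,C,D,E}, {C,D}, {A,B,C,D,E,F}, {A,C,D,F}, {C,D,F}.
{F} is not among them.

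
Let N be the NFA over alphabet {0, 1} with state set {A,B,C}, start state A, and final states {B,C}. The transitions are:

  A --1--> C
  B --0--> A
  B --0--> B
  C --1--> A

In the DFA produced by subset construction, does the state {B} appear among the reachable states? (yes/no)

no

Start state of the DFA: {A}.
{A} --0--> ∅  [new]
{A} --1--> {C}  [new]
∅ --0--> ∅  [seen]
∅ --1--> ∅  [seen]
{C} --0--> ∅  [seen]
{C} --1--> {A}  [seen]
Reachable DFA states: {A}, ∅, {C}.
{B} is not among them.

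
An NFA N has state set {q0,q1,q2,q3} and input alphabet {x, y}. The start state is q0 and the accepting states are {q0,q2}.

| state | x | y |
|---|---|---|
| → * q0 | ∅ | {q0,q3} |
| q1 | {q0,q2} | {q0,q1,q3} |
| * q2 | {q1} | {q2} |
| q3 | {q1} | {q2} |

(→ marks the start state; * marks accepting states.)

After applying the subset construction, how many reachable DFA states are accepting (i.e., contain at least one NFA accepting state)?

Start state of the DFA: {q0}.
{q0} --x--> ∅  [new]
{q0} --y--> {q0,q3}  [new]
∅ --x--> ∅  [seen]
∅ --y--> ∅  [seen]
{q0,q3} --x--> {q1}  [new]
{q0,q3} --y--> {q0,q2,q3}  [new]
{q1} --x--> {q0,q2}  [new]
{q1} --y--> {q0,q1,q3}  [new]
{q0,q2,q3} --x--> {q1}  [seen]
{q0,q2,q3} --y--> {q0,q2,q3}  [seen]
{q0,q2} --x--> {q1}  [seen]
{q0,q2} --y--> {q0,q2,q3}  [seen]
{q0,q1,q3} --x--> {q0,q1,q2}  [new]
{q0,q1,q3} --y--> {q0,q1,q2,q3}  [new]
{q0,q1,q2} --x--> {q0,q1,q2}  [seen]
{q0,q1,q2} --y--> {q0,q1,q2,q3}  [seen]
{q0,q1,q2,q3} --x--> {q0,q1,q2}  [seen]
{q0,q1,q2,q3} --y--> {q0,q1,q2,q3}  [seen]
Reachable DFA states: {q0}, ∅, {q0,q3}, {q1}, {q0,q2,q3}, {q0,q2}, {q0,q1,q3}, {q0,q1,q2}, {q0,q1,q2,q3}.
Accepting DFA states (contain an NFA accepting state): {q0}, {q0,q3}, {q0,q2,q3}, {q0,q2}, {q0,q1,q3}, {q0,q1,q2}, {q0,q1,q2,q3}.

7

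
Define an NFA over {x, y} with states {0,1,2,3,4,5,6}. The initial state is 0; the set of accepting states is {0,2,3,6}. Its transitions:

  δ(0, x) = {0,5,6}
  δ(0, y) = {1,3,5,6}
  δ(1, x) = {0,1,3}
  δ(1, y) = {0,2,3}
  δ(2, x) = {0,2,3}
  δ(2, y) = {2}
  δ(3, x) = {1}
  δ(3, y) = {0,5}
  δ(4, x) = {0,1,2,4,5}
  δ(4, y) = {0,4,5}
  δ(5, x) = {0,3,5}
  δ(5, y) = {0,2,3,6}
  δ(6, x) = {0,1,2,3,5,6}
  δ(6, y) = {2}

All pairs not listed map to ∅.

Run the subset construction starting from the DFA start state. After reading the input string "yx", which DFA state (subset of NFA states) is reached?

{0,1,2,3,5,6}

Start: {0}.
δ(0,y) = {1,3,5,6}.
Union: {1,3,5,6}.
After y: {1,3,5,6}.
δ(1,x) = {0,1,3}; δ(3,x) = {1}; δ(5,x) = {0,3,5}; δ(6,x) = {0,1,2,3,5,6}.
Union: {0,1,2,3,5,6}.
After x: {0,1,2,3,5,6}.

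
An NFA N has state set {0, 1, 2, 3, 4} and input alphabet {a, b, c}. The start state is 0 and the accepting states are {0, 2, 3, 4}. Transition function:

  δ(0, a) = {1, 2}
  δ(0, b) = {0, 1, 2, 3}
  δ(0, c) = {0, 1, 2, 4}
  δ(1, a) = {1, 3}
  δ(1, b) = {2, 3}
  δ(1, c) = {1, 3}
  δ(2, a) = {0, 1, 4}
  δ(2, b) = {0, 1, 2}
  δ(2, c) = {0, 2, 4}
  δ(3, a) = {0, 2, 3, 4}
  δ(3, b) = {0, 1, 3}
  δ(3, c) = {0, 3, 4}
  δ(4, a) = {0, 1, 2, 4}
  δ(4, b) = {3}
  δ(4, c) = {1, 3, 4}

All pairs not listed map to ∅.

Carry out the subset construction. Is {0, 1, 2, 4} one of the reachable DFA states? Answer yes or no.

yes

Start state of the DFA: {0}.
{0} --a--> {1, 2}  [new]
{0} --b--> {0, 1, 2, 3}  [new]
{0} --c--> {0, 1, 2, 4}  [new]
{1, 2} --a--> {0, 1, 3, 4}  [new]
{1, 2} --b--> {0, 1, 2, 3}  [seen]
{1, 2} --c--> {0, 1, 2, 3, 4}  [new]
{0, 1, 2, 3} --a--> {0, 1, 2, 3, 4}  [seen]
{0, 1, 2, 3} --b--> {0, 1, 2, 3}  [seen]
{0, 1, 2, 3} --c--> {0, 1, 2, 3, 4}  [seen]
{0, 1, 2, 4} --a--> {0, 1, 2, 3, 4}  [seen]
{0, 1, 2, 4} --b--> {0, 1, 2, 3}  [seen]
{0, 1, 2, 4} --c--> {0, 1, 2, 3, 4}  [seen]
{0, 1, 3, 4} --a--> {0, 1, 2, 3, 4}  [seen]
{0, 1, 3, 4} --b--> {0, 1, 2, 3}  [seen]
{0, 1, 3, 4} --c--> {0, 1, 2, 3, 4}  [seen]
{0, 1, 2, 3, 4} --a--> {0, 1, 2, 3, 4}  [seen]
{0, 1, 2, 3, 4} --b--> {0, 1, 2, 3}  [seen]
{0, 1, 2, 3, 4} --c--> {0, 1, 2, 3, 4}  [seen]
Reachable DFA states: {0}, {1, 2}, {0, 1, 2, 3}, {0, 1, 2, 4}, {0, 1, 3, 4}, {0, 1, 2, 3, 4}.
{0, 1, 2, 4} is among them.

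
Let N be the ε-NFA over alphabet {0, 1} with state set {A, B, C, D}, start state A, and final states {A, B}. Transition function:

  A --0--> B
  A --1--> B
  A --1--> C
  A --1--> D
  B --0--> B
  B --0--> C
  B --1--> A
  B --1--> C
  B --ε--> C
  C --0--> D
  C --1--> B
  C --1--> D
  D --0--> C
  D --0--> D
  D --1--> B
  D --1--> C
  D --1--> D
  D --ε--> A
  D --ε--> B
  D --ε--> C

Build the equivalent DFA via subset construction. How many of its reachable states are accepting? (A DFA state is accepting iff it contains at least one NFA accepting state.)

3

Start state of the DFA: {A} (ε-closure of the NFA start).
{A} --0--> {B, C}  [new]
{A} --1--> {A, B, C, D}  [new]
{B, C} --0--> {A, B, C, D}  [seen]
{B, C} --1--> {A, B, C, D}  [seen]
{A, B, C, D} --0--> {A, B, C, D}  [seen]
{A, B, C, D} --1--> {A, B, C, D}  [seen]
Reachable DFA states: {A}, {B, C}, {A, B, C, D}.
Accepting DFA states (contain an NFA accepting state): {A}, {B, C}, {A, B, C, D}.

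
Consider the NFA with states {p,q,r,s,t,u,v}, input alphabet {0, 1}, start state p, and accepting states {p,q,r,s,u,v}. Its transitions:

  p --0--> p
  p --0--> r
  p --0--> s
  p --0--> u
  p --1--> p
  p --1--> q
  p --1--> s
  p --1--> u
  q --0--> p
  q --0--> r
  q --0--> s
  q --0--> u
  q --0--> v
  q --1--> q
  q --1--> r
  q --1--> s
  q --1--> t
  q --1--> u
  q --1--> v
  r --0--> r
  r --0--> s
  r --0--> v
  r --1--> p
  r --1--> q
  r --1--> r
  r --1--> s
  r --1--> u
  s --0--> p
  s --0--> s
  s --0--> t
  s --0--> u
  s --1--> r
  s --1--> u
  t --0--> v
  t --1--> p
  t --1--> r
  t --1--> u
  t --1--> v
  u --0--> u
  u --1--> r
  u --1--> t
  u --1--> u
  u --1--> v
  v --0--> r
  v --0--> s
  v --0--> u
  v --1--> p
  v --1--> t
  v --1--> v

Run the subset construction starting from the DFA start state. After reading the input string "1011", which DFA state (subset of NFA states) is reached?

Start: {p}.
δ(p,1) = {p,q,s,u}.
Union: {p,q,s,u}.
After 1: {p,q,s,u}.
δ(p,0) = {p,r,s,u}; δ(q,0) = {p,r,s,u,v}; δ(s,0) = {p,s,t,u}; δ(u,0) = {u}.
Union: {p,r,s,t,u,v}.
After 0: {p,r,s,t,u,v}.
δ(p,1) = {p,q,s,u}; δ(r,1) = {p,q,r,s,u}; δ(s,1) = {r,u}; δ(t,1) = {p,r,u,v}; δ(u,1) = {r,t,u,v}; δ(v,1) = {p,t,v}.
Union: {p,q,r,s,t,u,v}.
After 1: {p,q,r,s,t,u,v}.
δ(p,1) = {p,q,s,u}; δ(q,1) = {q,r,s,t,u,v}; δ(r,1) = {p,q,r,s,u}; δ(s,1) = {r,u}; δ(t,1) = {p,r,u,v}; δ(u,1) = {r,t,u,v}; δ(v,1) = {p,t,v}.
Union: {p,q,r,s,t,u,v}.
After 1: {p,q,r,s,t,u,v}.

{p,q,r,s,t,u,v}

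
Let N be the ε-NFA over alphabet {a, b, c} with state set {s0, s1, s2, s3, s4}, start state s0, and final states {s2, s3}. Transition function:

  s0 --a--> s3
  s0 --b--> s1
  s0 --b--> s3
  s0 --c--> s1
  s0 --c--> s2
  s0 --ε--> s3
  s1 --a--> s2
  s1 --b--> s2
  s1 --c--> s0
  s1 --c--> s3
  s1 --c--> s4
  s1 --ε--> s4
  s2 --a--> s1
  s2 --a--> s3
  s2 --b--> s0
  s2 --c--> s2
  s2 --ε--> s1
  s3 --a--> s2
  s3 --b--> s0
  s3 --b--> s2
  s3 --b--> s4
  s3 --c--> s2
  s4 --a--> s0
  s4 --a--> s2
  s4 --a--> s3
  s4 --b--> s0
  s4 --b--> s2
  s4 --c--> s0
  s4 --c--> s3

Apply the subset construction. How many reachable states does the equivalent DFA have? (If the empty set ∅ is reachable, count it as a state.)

4

Start state of the DFA: {s0, s3} (ε-closure of the NFA start).
{s0, s3} --a--> {s1, s2, s3, s4}  [new]
{s0, s3} --b--> {s0, s1, s2, s3, s4}  [new]
{s0, s3} --c--> {s1, s2, s4}  [new]
{s1, s2, s3, s4} --a--> {s0, s1, s2, s3, s4}  [seen]
{s1, s2, s3, s4} --b--> {s0, s1, s2, s3, s4}  [seen]
{s1, s2, s3, s4} --c--> {s0, s1, s2, s3, s4}  [seen]
{s0, s1, s2, s3, s4} --a--> {s0, s1, s2, s3, s4}  [seen]
{s0, s1, s2, s3, s4} --b--> {s0, s1, s2, s3, s4}  [seen]
{s0, s1, s2, s3, s4} --c--> {s0, s1, s2, s3, s4}  [seen]
{s1, s2, s4} --a--> {s0, s1, s2, s3, s4}  [seen]
{s1, s2, s4} --b--> {s0, s1, s2, s3, s4}  [seen]
{s1, s2, s4} --c--> {s0, s1, s2, s3, s4}  [seen]
Reachable DFA states: {s0, s3}, {s1, s2, s3, s4}, {s0, s1, s2, s3, s4}, {s1, s2, s4}.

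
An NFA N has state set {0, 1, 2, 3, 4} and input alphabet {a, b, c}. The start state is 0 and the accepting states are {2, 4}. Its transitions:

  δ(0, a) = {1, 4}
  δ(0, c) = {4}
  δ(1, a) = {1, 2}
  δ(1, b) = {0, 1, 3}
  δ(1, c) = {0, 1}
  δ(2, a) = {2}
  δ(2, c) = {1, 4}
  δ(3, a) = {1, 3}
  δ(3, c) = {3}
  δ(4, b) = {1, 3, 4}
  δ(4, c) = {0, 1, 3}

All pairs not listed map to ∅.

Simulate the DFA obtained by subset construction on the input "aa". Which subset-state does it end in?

Start: {0}.
δ(0,a) = {1, 4}.
Union: {1, 4}.
After a: {1, 4}.
δ(1,a) = {1, 2}; δ(4,a) = ∅.
Union: {1, 2}.
After a: {1, 2}.

{1, 2}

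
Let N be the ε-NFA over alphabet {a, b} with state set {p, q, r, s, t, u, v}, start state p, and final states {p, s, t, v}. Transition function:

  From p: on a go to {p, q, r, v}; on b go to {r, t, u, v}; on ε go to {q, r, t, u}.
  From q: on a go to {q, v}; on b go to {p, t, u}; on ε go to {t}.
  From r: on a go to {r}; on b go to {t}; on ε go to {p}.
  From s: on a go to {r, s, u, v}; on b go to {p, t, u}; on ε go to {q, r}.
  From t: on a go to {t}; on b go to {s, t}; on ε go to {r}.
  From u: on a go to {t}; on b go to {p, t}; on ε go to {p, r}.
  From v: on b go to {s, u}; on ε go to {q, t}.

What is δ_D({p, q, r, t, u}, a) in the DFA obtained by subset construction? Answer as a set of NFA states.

{p, q, r, t, u, v}

δ(p,a) = {p, q, r, v}; δ(q,a) = {q, v}; δ(r,a) = {r}; δ(t,a) = {t}; δ(u,a) = {t}.
Union: {p, q, r, t, v}.
ε-closure gives {p, q, r, t, u, v}.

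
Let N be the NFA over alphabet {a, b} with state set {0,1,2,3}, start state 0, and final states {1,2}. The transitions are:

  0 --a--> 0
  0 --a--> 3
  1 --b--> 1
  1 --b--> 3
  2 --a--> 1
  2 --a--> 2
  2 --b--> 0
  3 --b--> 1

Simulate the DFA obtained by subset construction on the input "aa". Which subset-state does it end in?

Start: {0}.
δ(0,a) = {0,3}.
Union: {0,3}.
After a: {0,3}.
δ(0,a) = {0,3}; δ(3,a) = ∅.
Union: {0,3}.
After a: {0,3}.

{0,3}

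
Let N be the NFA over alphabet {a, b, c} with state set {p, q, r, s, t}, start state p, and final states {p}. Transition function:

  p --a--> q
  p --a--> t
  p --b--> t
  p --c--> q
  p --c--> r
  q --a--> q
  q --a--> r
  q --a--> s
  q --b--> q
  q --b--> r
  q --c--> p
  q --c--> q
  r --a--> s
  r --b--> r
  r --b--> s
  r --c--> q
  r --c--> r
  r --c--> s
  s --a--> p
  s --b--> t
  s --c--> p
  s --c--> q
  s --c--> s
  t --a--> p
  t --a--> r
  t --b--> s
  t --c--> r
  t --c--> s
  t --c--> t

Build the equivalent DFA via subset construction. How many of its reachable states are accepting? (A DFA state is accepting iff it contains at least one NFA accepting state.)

7

Start state of the DFA: {p}.
{p} --a--> {q, t}  [new]
{p} --b--> {t}  [new]
{p} --c--> {q, r}  [new]
{q, t} --a--> {p, q, r, s}  [new]
{q, t} --b--> {q, r, s}  [new]
{q, t} --c--> {p, q, r, s, t}  [new]
{t} --a--> {p, r}  [new]
{t} --b--> {s}  [new]
{t} --c--> {r, s, t}  [new]
{q, r} --a--> {q, r, s}  [seen]
{q, r} --b--> {q, r, s}  [seen]
{q, r} --c--> {p, q, r, s}  [seen]
{p, q, r, s} --a--> {p, q, r, s, t}  [seen]
{p, q, r, s} --b--> {q, r, s, t}  [new]
{p, q, r, s} --c--> {p, q, r, s}  [seen]
{q, r, s} --a--> {p, q, r, s}  [seen]
{q, r, s} --b--> {q, r, s, t}  [seen]
{q, r, s} --c--> {p, q, r, s}  [seen]
{p, q, r, s, t} --a--> {p, q, r, s, t}  [seen]
{p, q, r, s, t} --b--> {q, r, s, t}  [seen]
{p, q, r, s, t} --c--> {p, q, r, s, t}  [seen]
{p, r} --a--> {q, s, t}  [new]
{p, r} --b--> {r, s, t}  [seen]
{p, r} --c--> {q, r, s}  [seen]
{s} --a--> {p}  [seen]
{s} --b--> {t}  [seen]
{s} --c--> {p, q, s}  [new]
{r, s, t} --a--> {p, r, s}  [new]
{r, s, t} --b--> {r, s, t}  [seen]
{r, s, t} --c--> {p, q, r, s, t}  [seen]
{q, r, s, t} --a--> {p, q, r, s}  [seen]
{q, r, s, t} --b--> {q, r, s, t}  [seen]
{q, r, s, t} --c--> {p, q, r, s, t}  [seen]
{q, s, t} --a--> {p, q, r, s}  [seen]
{q, s, t} --b--> {q, r, s, t}  [seen]
{q, s, t} --c--> {p, q, r, s, t}  [seen]
{p, q, s} --a--> {p, q, r, s, t}  [seen]
{p, q, s} --b--> {q, r, t}  [new]
{p, q, s} --c--> {p, q, r, s}  [seen]
{p, r, s} --a--> {p, q, s, t}  [new]
{p, r, s} --b--> {r, s, t}  [seen]
{p, r, s} --c--> {p, q, r, s}  [seen]
{q, r, t} --a--> {p, q, r, s}  [seen]
{q, r, t} --b--> {q, r, s}  [seen]
{q, r, t} --c--> {p, q, r, s, t}  [seen]
{p, q, s, t} --a--> {p, q, r, s, t}  [seen]
{p, q, s, t} --b--> {q, r, s, t}  [seen]
{p, q, s, t} --c--> {p, q, r, s, t}  [seen]
Reachable DFA states: {p}, {q, t}, {t}, {q, r}, {p, q, r, s}, {q, r, s}, {p, q, r, s, t}, {p, r}, {s}, {r, s, t}, {q, r, s, t}, {q, s, t}, {p, q, s}, {p, r, s}, {q, r, t}, {p, q, s, t}.
Accepting DFA states (contain an NFA accepting state): {p}, {p, q, r, s}, {p, q, r, s, t}, {p, r}, {p, q, s}, {p, r, s}, {p, q, s, t}.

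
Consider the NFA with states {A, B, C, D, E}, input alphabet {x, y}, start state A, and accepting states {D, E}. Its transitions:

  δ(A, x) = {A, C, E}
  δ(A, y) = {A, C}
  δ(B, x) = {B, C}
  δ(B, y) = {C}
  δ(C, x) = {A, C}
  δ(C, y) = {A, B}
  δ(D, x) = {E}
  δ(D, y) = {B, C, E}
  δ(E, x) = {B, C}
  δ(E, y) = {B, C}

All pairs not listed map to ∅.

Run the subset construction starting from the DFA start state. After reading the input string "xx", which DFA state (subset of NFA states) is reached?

Start: {A}.
δ(A,x) = {A, C, E}.
Union: {A, C, E}.
After x: {A, C, E}.
δ(A,x) = {A, C, E}; δ(C,x) = {A, C}; δ(E,x) = {B, C}.
Union: {A, B, C, E}.
After x: {A, B, C, E}.

{A, B, C, E}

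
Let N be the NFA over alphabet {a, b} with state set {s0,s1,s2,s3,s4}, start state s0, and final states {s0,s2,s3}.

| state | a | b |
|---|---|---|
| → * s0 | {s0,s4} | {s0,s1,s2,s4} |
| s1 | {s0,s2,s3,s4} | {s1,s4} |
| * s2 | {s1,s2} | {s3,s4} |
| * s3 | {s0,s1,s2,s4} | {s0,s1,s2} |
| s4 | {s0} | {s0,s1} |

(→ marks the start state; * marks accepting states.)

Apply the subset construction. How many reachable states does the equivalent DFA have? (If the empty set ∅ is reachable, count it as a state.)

Start state of the DFA: {s0}.
{s0} --a--> {s0,s4}  [new]
{s0} --b--> {s0,s1,s2,s4}  [new]
{s0,s4} --a--> {s0,s4}  [seen]
{s0,s4} --b--> {s0,s1,s2,s4}  [seen]
{s0,s1,s2,s4} --a--> {s0,s1,s2,s3,s4}  [new]
{s0,s1,s2,s4} --b--> {s0,s1,s2,s3,s4}  [seen]
{s0,s1,s2,s3,s4} --a--> {s0,s1,s2,s3,s4}  [seen]
{s0,s1,s2,s3,s4} --b--> {s0,s1,s2,s3,s4}  [seen]
Reachable DFA states: {s0}, {s0,s4}, {s0,s1,s2,s4}, {s0,s1,s2,s3,s4}.

4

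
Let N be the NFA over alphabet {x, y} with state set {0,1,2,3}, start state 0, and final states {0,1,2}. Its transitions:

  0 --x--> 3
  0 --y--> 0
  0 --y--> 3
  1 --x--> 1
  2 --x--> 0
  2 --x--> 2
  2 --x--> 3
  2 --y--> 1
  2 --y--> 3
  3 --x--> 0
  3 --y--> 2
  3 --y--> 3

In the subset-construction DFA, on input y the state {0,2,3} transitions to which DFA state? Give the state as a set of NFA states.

{0,1,2,3}

δ(0,y) = {0,3}; δ(2,y) = {1,3}; δ(3,y) = {2,3}.
Union: {0,1,2,3}.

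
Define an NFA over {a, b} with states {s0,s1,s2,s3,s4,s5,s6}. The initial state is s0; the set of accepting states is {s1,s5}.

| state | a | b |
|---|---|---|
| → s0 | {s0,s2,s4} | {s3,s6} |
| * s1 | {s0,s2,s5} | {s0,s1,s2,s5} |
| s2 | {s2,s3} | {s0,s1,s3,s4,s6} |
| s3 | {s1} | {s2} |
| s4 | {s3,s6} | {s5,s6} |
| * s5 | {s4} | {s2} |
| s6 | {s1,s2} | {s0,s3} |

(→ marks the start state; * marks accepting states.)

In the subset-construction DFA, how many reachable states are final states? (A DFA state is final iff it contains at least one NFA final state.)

Start state of the DFA: {s0}.
{s0} --a--> {s0,s2,s4}  [new]
{s0} --b--> {s3,s6}  [new]
{s0,s2,s4} --a--> {s0,s2,s3,s4,s6}  [new]
{s0,s2,s4} --b--> {s0,s1,s3,s4,s5,s6}  [new]
{s3,s6} --a--> {s1,s2}  [new]
{s3,s6} --b--> {s0,s2,s3}  [new]
{s0,s2,s3,s4,s6} --a--> {s0,s1,s2,s3,s4,s6}  [new]
{s0,s2,s3,s4,s6} --b--> {s0,s1,s2,s3,s4,s5,s6}  [new]
{s0,s1,s3,s4,s5,s6} --a--> {s0,s1,s2,s3,s4,s5,s6}  [seen]
{s0,s1,s3,s4,s5,s6} --b--> {s0,s1,s2,s3,s5,s6}  [new]
{s1,s2} --a--> {s0,s2,s3,s5}  [new]
{s1,s2} --b--> {s0,s1,s2,s3,s4,s5,s6}  [seen]
{s0,s2,s3} --a--> {s0,s1,s2,s3,s4}  [new]
{s0,s2,s3} --b--> {s0,s1,s2,s3,s4,s6}  [seen]
{s0,s1,s2,s3,s4,s6} --a--> {s0,s1,s2,s3,s4,s5,s6}  [seen]
{s0,s1,s2,s3,s4,s6} --b--> {s0,s1,s2,s3,s4,s5,s6}  [seen]
{s0,s1,s2,s3,s4,s5,s6} --a--> {s0,s1,s2,s3,s4,s5,s6}  [seen]
{s0,s1,s2,s3,s4,s5,s6} --b--> {s0,s1,s2,s3,s4,s5,s6}  [seen]
{s0,s1,s2,s3,s5,s6} --a--> {s0,s1,s2,s3,s4,s5}  [new]
{s0,s1,s2,s3,s5,s6} --b--> {s0,s1,s2,s3,s4,s5,s6}  [seen]
{s0,s2,s3,s5} --a--> {s0,s1,s2,s3,s4}  [seen]
{s0,s2,s3,s5} --b--> {s0,s1,s2,s3,s4,s6}  [seen]
{s0,s1,s2,s3,s4} --a--> {s0,s1,s2,s3,s4,s5,s6}  [seen]
{s0,s1,s2,s3,s4} --b--> {s0,s1,s2,s3,s4,s5,s6}  [seen]
{s0,s1,s2,s3,s4,s5} --a--> {s0,s1,s2,s3,s4,s5,s6}  [seen]
{s0,s1,s2,s3,s4,s5} --b--> {s0,s1,s2,s3,s4,s5,s6}  [seen]
Reachable DFA states: {s0}, {s0,s2,s4}, {s3,s6}, {s0,s2,s3,s4,s6}, {s0,s1,s3,s4,s5,s6}, {s1,s2}, {s0,s2,s3}, {s0,s1,s2,s3,s4,s6}, {s0,s1,s2,s3,s4,s5,s6}, {s0,s1,s2,s3,s5,s6}, {s0,s2,s3,s5}, {s0,s1,s2,s3,s4}, {s0,s1,s2,s3,s4,s5}.
Accepting DFA states (contain an NFA accepting state): {s0,s1,s3,s4,s5,s6}, {s1,s2}, {s0,s1,s2,s3,s4,s6}, {s0,s1,s2,s3,s4,s5,s6}, {s0,s1,s2,s3,s5,s6}, {s0,s2,s3,s5}, {s0,s1,s2,s3,s4}, {s0,s1,s2,s3,s4,s5}.

8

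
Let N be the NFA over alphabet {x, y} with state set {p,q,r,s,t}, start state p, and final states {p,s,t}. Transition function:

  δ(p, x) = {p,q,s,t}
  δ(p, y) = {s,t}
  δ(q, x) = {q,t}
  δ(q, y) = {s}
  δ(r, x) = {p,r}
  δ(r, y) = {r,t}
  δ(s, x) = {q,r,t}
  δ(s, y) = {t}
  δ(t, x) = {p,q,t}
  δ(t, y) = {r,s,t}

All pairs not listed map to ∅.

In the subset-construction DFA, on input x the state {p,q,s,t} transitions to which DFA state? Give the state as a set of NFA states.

δ(p,x) = {p,q,s,t}; δ(q,x) = {q,t}; δ(s,x) = {q,r,t}; δ(t,x) = {p,q,t}.
Union: {p,q,r,s,t}.

{p,q,r,s,t}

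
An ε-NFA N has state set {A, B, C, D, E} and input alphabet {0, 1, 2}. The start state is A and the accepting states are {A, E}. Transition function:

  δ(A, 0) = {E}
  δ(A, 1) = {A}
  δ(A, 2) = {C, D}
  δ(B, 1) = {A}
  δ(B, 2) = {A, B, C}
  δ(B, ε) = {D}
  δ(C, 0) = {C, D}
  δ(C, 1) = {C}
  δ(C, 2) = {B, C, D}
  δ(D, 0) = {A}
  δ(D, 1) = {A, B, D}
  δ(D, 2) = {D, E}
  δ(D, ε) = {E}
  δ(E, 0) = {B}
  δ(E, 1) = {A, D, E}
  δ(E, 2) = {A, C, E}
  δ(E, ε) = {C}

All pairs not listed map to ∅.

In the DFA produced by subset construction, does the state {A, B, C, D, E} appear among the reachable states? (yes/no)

Start state of the DFA: {A} (ε-closure of the NFA start).
{A} --0--> {C, E}  [new]
{A} --1--> {A}  [seen]
{A} --2--> {C, D, E}  [new]
{C, E} --0--> {B, C, D, E}  [new]
{C, E} --1--> {A, C, D, E}  [new]
{C, E} --2--> {A, B, C, D, E}  [new]
{C, D, E} --0--> {A, B, C, D, E}  [seen]
{C, D, E} --1--> {A, B, C, D, E}  [seen]
{C, D, E} --2--> {A, B, C, D, E}  [seen]
{B, C, D, E} --0--> {A, B, C, D, E}  [seen]
{B, C, D, E} --1--> {A, B, C, D, E}  [seen]
{B, C, D, E} --2--> {A, B, C, D, E}  [seen]
{A, C, D, E} --0--> {A, B, C, D, E}  [seen]
{A, C, D, E} --1--> {A, B, C, D, E}  [seen]
{A, C, D, E} --2--> {A, B, C, D, E}  [seen]
{A, B, C, D, E} --0--> {A, B, C, D, E}  [seen]
{A, B, C, D, E} --1--> {A, B, C, D, E}  [seen]
{A, B, C, D, E} --2--> {A, B, C, D, E}  [seen]
Reachable DFA states: {A}, {C, E}, {C, D, E}, {B, C, D, E}, {A, C, D, E}, {A, B, C, D, E}.
{A, B, C, D, E} is among them.

yes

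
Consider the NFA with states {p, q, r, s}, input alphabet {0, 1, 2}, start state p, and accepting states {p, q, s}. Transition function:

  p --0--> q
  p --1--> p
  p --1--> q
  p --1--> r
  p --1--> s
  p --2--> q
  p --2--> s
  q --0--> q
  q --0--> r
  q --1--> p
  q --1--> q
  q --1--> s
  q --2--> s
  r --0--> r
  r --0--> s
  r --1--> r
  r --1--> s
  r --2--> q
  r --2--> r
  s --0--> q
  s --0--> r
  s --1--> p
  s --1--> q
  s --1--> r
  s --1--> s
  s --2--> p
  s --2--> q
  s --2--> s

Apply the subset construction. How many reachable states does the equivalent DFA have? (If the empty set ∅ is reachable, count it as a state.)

8

Start state of the DFA: {p}.
{p} --0--> {q}  [new]
{p} --1--> {p, q, r, s}  [new]
{p} --2--> {q, s}  [new]
{q} --0--> {q, r}  [new]
{q} --1--> {p, q, s}  [new]
{q} --2--> {s}  [new]
{p, q, r, s} --0--> {q, r, s}  [new]
{p, q, r, s} --1--> {p, q, r, s}  [seen]
{p, q, r, s} --2--> {p, q, r, s}  [seen]
{q, s} --0--> {q, r}  [seen]
{q, s} --1--> {p, q, r, s}  [seen]
{q, s} --2--> {p, q, s}  [seen]
{q, r} --0--> {q, r, s}  [seen]
{q, r} --1--> {p, q, r, s}  [seen]
{q, r} --2--> {q, r, s}  [seen]
{p, q, s} --0--> {q, r}  [seen]
{p, q, s} --1--> {p, q, r, s}  [seen]
{p, q, s} --2--> {p, q, s}  [seen]
{s} --0--> {q, r}  [seen]
{s} --1--> {p, q, r, s}  [seen]
{s} --2--> {p, q, s}  [seen]
{q, r, s} --0--> {q, r, s}  [seen]
{q, r, s} --1--> {p, q, r, s}  [seen]
{q, r, s} --2--> {p, q, r, s}  [seen]
Reachable DFA states: {p}, {q}, {p, q, r, s}, {q, s}, {q, r}, {p, q, s}, {s}, {q, r, s}.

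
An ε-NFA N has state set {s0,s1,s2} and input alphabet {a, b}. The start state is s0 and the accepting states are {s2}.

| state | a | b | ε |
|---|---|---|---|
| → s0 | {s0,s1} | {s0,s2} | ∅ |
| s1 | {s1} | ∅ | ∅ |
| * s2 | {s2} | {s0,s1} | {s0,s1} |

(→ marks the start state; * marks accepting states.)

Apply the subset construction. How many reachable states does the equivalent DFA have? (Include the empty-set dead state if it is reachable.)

Start state of the DFA: {s0} (ε-closure of the NFA start).
{s0} --a--> {s0,s1}  [new]
{s0} --b--> {s0,s1,s2}  [new]
{s0,s1} --a--> {s0,s1}  [seen]
{s0,s1} --b--> {s0,s1,s2}  [seen]
{s0,s1,s2} --a--> {s0,s1,s2}  [seen]
{s0,s1,s2} --b--> {s0,s1,s2}  [seen]
Reachable DFA states: {s0}, {s0,s1}, {s0,s1,s2}.

3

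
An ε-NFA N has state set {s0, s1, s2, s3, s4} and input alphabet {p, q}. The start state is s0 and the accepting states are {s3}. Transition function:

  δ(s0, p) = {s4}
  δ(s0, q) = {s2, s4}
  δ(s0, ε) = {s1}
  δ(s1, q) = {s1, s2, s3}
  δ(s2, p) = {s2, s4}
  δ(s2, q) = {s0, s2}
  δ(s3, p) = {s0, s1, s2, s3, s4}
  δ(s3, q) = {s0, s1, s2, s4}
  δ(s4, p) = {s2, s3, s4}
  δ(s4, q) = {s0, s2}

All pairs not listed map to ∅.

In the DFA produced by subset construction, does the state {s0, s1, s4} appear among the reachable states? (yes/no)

no

Start state of the DFA: {s0, s1} (ε-closure of the NFA start).
{s0, s1} --p--> {s4}  [new]
{s0, s1} --q--> {s1, s2, s3, s4}  [new]
{s4} --p--> {s2, s3, s4}  [new]
{s4} --q--> {s0, s1, s2}  [new]
{s1, s2, s3, s4} --p--> {s0, s1, s2, s3, s4}  [new]
{s1, s2, s3, s4} --q--> {s0, s1, s2, s3, s4}  [seen]
{s2, s3, s4} --p--> {s0, s1, s2, s3, s4}  [seen]
{s2, s3, s4} --q--> {s0, s1, s2, s4}  [new]
{s0, s1, s2} --p--> {s2, s4}  [new]
{s0, s1, s2} --q--> {s0, s1, s2, s3, s4}  [seen]
{s0, s1, s2, s3, s4} --p--> {s0, s1, s2, s3, s4}  [seen]
{s0, s1, s2, s3, s4} --q--> {s0, s1, s2, s3, s4}  [seen]
{s0, s1, s2, s4} --p--> {s2, s3, s4}  [seen]
{s0, s1, s2, s4} --q--> {s0, s1, s2, s3, s4}  [seen]
{s2, s4} --p--> {s2, s3, s4}  [seen]
{s2, s4} --q--> {s0, s1, s2}  [seen]
Reachable DFA states: {s0, s1}, {s4}, {s1, s2, s3, s4}, {s2, s3, s4}, {s0, s1, s2}, {s0, s1, s2, s3, s4}, {s0, s1, s2, s4}, {s2, s4}.
{s0, s1, s4} is not among them.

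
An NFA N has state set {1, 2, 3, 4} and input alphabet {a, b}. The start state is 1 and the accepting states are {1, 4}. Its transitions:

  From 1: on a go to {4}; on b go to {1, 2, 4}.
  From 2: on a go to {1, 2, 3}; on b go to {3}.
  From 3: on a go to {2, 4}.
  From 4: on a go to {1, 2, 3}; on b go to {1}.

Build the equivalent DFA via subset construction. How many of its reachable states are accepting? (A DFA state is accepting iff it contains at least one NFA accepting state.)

Start state of the DFA: {1}.
{1} --a--> {4}  [new]
{1} --b--> {1, 2, 4}  [new]
{4} --a--> {1, 2, 3}  [new]
{4} --b--> {1}  [seen]
{1, 2, 4} --a--> {1, 2, 3, 4}  [new]
{1, 2, 4} --b--> {1, 2, 3, 4}  [seen]
{1, 2, 3} --a--> {1, 2, 3, 4}  [seen]
{1, 2, 3} --b--> {1, 2, 3, 4}  [seen]
{1, 2, 3, 4} --a--> {1, 2, 3, 4}  [seen]
{1, 2, 3, 4} --b--> {1, 2, 3, 4}  [seen]
Reachable DFA states: {1}, {4}, {1, 2, 4}, {1, 2, 3}, {1, 2, 3, 4}.
Accepting DFA states (contain an NFA accepting state): {1}, {4}, {1, 2, 4}, {1, 2, 3}, {1, 2, 3, 4}.

5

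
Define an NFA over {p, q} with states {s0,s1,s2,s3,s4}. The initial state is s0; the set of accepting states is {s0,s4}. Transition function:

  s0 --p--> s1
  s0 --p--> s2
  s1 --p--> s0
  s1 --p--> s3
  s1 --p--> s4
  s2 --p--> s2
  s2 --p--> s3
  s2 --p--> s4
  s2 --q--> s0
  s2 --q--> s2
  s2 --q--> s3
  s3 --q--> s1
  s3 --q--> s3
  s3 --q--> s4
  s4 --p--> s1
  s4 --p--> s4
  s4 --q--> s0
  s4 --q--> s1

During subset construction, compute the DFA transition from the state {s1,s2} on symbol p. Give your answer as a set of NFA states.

{s0,s2,s3,s4}

δ(s1,p) = {s0,s3,s4}; δ(s2,p) = {s2,s3,s4}.
Union: {s0,s2,s3,s4}.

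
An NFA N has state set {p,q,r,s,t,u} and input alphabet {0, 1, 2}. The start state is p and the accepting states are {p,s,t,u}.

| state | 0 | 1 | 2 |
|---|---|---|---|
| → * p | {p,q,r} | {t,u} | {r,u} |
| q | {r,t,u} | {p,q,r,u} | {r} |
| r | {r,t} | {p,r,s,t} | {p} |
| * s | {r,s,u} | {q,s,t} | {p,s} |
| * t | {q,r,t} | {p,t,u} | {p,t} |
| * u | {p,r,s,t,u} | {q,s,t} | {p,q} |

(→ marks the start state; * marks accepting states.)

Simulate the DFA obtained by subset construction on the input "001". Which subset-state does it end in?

{p,q,r,s,t,u}

Start: {p}.
δ(p,0) = {p,q,r}.
Union: {p,q,r}.
After 0: {p,q,r}.
δ(p,0) = {p,q,r}; δ(q,0) = {r,t,u}; δ(r,0) = {r,t}.
Union: {p,q,r,t,u}.
After 0: {p,q,r,t,u}.
δ(p,1) = {t,u}; δ(q,1) = {p,q,r,u}; δ(r,1) = {p,r,s,t}; δ(t,1) = {p,t,u}; δ(u,1) = {q,s,t}.
Union: {p,q,r,s,t,u}.
After 1: {p,q,r,s,t,u}.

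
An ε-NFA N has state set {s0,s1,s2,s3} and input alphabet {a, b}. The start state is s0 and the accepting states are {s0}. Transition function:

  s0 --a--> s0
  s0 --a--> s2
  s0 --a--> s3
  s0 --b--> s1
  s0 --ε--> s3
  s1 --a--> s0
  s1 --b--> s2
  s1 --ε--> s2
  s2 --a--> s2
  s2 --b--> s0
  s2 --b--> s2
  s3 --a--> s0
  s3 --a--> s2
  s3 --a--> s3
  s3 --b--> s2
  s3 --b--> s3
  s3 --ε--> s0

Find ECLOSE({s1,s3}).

{s0,s1,s2,s3}

Begin with {s1,s3}.
s1 →ε {s2}; add s2.
s3 →ε {s0}; add s0.
ε-closure = {s0,s1,s2,s3}.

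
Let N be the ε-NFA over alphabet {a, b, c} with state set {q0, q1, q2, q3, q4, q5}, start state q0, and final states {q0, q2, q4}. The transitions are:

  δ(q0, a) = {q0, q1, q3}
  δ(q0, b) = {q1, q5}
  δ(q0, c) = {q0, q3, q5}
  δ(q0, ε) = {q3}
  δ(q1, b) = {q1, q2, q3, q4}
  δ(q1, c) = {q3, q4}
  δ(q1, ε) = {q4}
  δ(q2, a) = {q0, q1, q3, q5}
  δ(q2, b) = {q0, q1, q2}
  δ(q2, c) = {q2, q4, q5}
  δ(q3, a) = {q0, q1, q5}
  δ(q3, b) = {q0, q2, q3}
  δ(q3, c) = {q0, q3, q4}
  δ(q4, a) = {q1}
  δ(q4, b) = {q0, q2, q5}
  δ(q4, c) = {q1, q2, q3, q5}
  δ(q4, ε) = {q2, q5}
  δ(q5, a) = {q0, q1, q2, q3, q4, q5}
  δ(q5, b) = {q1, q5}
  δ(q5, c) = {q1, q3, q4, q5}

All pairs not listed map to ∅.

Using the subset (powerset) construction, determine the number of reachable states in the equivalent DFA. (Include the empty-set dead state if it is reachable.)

Start state of the DFA: {q0, q3} (ε-closure of the NFA start).
{q0, q3} --a--> {q0, q1, q2, q3, q4, q5}  [new]
{q0, q3} --b--> {q0, q1, q2, q3, q4, q5}  [seen]
{q0, q3} --c--> {q0, q2, q3, q4, q5}  [new]
{q0, q1, q2, q3, q4, q5} --a--> {q0, q1, q2, q3, q4, q5}  [seen]
{q0, q1, q2, q3, q4, q5} --b--> {q0, q1, q2, q3, q4, q5}  [seen]
{q0, q1, q2, q3, q4, q5} --c--> {q0, q1, q2, q3, q4, q5}  [seen]
{q0, q2, q3, q4, q5} --a--> {q0, q1, q2, q3, q4, q5}  [seen]
{q0, q2, q3, q4, q5} --b--> {q0, q1, q2, q3, q4, q5}  [seen]
{q0, q2, q3, q4, q5} --c--> {q0, q1, q2, q3, q4, q5}  [seen]
Reachable DFA states: {q0, q3}, {q0, q1, q2, q3, q4, q5}, {q0, q2, q3, q4, q5}.

3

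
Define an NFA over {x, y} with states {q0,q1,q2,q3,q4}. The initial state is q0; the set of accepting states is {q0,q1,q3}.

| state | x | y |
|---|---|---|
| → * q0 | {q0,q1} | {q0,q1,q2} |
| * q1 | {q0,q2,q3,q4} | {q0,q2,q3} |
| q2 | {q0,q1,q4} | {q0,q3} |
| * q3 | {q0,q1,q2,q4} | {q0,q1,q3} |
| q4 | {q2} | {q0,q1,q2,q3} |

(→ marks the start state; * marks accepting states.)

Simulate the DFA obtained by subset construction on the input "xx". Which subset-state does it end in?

{q0,q1,q2,q3,q4}

Start: {q0}.
δ(q0,x) = {q0,q1}.
Union: {q0,q1}.
After x: {q0,q1}.
δ(q0,x) = {q0,q1}; δ(q1,x) = {q0,q2,q3,q4}.
Union: {q0,q1,q2,q3,q4}.
After x: {q0,q1,q2,q3,q4}.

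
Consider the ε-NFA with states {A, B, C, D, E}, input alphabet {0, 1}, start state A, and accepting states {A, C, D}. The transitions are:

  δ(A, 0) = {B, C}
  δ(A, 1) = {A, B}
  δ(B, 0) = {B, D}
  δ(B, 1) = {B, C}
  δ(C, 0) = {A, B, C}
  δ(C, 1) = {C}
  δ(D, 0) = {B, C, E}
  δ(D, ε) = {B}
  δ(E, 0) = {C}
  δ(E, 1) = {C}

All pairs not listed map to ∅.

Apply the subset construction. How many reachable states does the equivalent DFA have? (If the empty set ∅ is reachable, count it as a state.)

Start state of the DFA: {A} (ε-closure of the NFA start).
{A} --0--> {B, C}  [new]
{A} --1--> {A, B}  [new]
{B, C} --0--> {A, B, C, D}  [new]
{B, C} --1--> {B, C}  [seen]
{A, B} --0--> {B, C, D}  [new]
{A, B} --1--> {A, B, C}  [new]
{A, B, C, D} --0--> {A, B, C, D, E}  [new]
{A, B, C, D} --1--> {A, B, C}  [seen]
{B, C, D} --0--> {A, B, C, D, E}  [seen]
{B, C, D} --1--> {B, C}  [seen]
{A, B, C} --0--> {A, B, C, D}  [seen]
{A, B, C} --1--> {A, B, C}  [seen]
{A, B, C, D, E} --0--> {A, B, C, D, E}  [seen]
{A, B, C, D, E} --1--> {A, B, C}  [seen]
Reachable DFA states: {A}, {B, C}, {A, B}, {A, B, C, D}, {B, C, D}, {A, B, C}, {A, B, C, D, E}.

7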